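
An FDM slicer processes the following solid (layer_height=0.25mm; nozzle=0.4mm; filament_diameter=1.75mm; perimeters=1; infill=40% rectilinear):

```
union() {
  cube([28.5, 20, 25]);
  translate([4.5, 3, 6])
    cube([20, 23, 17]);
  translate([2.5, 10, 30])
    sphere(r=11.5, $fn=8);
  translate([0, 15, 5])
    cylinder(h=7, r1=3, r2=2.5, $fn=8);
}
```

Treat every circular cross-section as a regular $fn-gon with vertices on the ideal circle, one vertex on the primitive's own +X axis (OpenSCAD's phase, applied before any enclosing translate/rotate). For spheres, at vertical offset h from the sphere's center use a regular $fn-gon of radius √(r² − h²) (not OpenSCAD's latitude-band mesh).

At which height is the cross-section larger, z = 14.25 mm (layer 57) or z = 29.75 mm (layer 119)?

Layer 57 (z = 14.25): the cube is present — its section is the full 28.5×20 rectangle (area 570.00 mm²); the cube at (4.5, 3) is present — its section is the full 20×23 rectangle (area 460.00 mm²); the sphere at (2.5, 10) does not reach this height (|z−center|=15.750 > r=11.5); the cone at (0, 15) is absent (z outside [5, 12]); Taking the union: the regions partially overlap — summed areas 1030.00 mm² minus the doubly-counted overlap 340.00 mm² gives 690.00 mm² — area = 690.00 mm². So its area = 690.00 mm². Layer 119 (z = 29.75): the cube is not intersected at this z (z outside [0, 25]); the cube at (4.5, 3) is not intersected at this z (z outside [6, 23]); the r=11.5 sphere at (2.5, 10) slices to a regular 8-gon of circumradius 11.497 (√(r²−h²) with h=0.25 from center) (area = (8/2)·11.497²·sin(360°/8) = 373.88 mm²); the cone at (0, 15) is not intersected at this z (z outside [5, 12]); Combining (union): only the r=11.5 sphere at (2.5, 10) is present, so the union is just that shape — area = 373.88 mm². So its area = 373.88 mm². Layer 57 is larger (690.00 vs 373.88 mm²).

layer 57 (z = 14.25 mm)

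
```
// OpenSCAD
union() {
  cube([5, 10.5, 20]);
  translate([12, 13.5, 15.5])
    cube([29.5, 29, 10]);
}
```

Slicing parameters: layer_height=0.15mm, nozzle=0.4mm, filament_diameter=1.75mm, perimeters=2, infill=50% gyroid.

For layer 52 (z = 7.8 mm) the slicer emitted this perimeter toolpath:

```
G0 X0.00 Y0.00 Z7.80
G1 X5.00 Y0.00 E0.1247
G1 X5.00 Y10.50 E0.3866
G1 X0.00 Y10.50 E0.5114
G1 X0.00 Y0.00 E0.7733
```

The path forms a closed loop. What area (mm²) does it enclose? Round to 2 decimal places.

52.50 mm²

Apply the shoelace formula to the sequence of (X, Y) vertices; enclosed area = 52.50 mm².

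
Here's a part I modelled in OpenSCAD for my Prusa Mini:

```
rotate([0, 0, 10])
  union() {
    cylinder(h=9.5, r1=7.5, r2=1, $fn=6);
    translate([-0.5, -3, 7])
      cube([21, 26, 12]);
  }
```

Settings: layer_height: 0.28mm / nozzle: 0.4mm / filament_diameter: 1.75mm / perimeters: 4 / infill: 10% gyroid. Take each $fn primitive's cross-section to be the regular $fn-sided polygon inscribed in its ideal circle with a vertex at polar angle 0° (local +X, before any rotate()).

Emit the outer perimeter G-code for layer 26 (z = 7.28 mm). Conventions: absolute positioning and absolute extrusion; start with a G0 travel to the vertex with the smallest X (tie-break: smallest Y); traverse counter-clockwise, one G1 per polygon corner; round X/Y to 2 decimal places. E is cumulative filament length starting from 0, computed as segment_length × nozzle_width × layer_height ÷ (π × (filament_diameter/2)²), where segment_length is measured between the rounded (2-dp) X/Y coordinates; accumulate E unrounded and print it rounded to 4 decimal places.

G0 X-4.49 Y22.56 Z7.28
G1 X-0.87 Y2.06 E0.9693
G1 X-1.62 Y1.93 E1.0048
G1 X-2.48 Y-0.44 E1.1222
G1 X-0.86 Y-2.37 E1.2395
G1 X-0.11 Y-2.24 E1.2750
G1 X0.03 Y-3.04 E1.3128
G1 X20.71 Y0.61 E2.2906
G1 X16.19 Y26.21 E3.5011
G1 X-4.49 Y22.56 E4.4789

At z = 7.28 mm: the cone contributes a regular 6-gon of circumradius 2.519 (interpolated between r1=7.5 and r2=1 at t=0.766); the 21×26 cube at (-0.5, -3) contributes its full rectangle; Merging all regions: the regions partially overlap (shared area 10.42 mm²), so overlapping operands fuse into one piece — 1 connected region; (whole slice rotated 10° about Z — lengths, areas and connectivity unchanged). The outline is a single polygon with 9 vertices. Extrusion per mm of travel: 0.4 × 0.28 / (π × 0.875²) = 0.046564. Accumulating E over each segment gives final E = 4.4789.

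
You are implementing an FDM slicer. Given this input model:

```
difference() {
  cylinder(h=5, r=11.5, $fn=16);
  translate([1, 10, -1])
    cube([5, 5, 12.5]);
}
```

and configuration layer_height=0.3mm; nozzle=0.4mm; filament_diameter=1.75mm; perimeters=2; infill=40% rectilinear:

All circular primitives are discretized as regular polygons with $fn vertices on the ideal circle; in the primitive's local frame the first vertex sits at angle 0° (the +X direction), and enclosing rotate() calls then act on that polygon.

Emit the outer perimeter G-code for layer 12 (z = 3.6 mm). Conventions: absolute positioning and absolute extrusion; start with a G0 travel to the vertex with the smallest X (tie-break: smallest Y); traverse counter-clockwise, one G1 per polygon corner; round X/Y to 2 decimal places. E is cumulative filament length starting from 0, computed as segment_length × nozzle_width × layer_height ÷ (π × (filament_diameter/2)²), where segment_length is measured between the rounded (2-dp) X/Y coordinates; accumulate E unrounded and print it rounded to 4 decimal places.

G0 X-11.50 Y0.00 Z3.60
G1 X-10.62 Y-4.40 E0.2239
G1 X-8.13 Y-8.13 E0.4476
G1 X-4.40 Y-10.62 E0.6714
G1 X0.00 Y-11.50 E0.8952
G1 X4.40 Y-10.62 E1.1191
G1 X8.13 Y-8.13 E1.3428
G1 X10.62 Y-4.40 E1.5666
G1 X11.50 Y0.00 E1.7904
G1 X10.62 Y4.40 E2.0143
G1 X8.13 Y8.13 E2.2380
G1 X5.34 Y10.00 E2.4056
G1 X1.00 Y10.00 E2.6221
G1 X1.00 Y11.30 E2.6870
G1 X0.00 Y11.50 E2.7379
G1 X-4.40 Y10.62 E2.9617
G1 X-8.13 Y8.13 E3.1855
G1 X-10.62 Y4.40 E3.4092
G1 X-11.50 Y0.00 E3.6331

At z = 3.6 mm: the cylinder: section is a regular 16-gon, circumradius r=11.5; the cube at (1, 10) is present — its section is the full 5×5 rectangle; After the difference (first − rest): starting from the r=11.5 cylinder, the 5×5 cube at (1, 10) partially overlaps it — only the 3.57 mm² overlap (of its 25.00 mm²) is removed, clipping the outline — 1 connected region. The outline is a single polygon with 18 vertices. Extrusion per mm of travel: 0.4 × 0.3 / (π × 0.875²) = 0.049890. Accumulating E over each segment gives final E = 3.6331.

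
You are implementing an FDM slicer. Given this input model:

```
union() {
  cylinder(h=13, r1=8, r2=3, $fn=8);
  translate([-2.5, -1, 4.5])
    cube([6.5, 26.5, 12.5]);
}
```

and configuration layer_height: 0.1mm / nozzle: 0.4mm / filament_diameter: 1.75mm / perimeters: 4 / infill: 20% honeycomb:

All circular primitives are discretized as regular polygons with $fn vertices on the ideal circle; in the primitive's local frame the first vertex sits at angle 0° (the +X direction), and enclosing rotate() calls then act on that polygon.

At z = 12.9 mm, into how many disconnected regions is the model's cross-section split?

1

At z = 12.9 mm: the cone: at t=0.992 of its height the radius interpolates to r₁+(r₂−r₁)t = 3.038, giving a regular 8-gon of that circumradius; the cube at (-2.5, -1) (footprint 6.5×26.5) is included at this height; Taking the union: the regions partially overlap (shared area 18.04 mm²), so overlapping operands fuse into one piece — 1 connected region. The result has 1 disconnected region.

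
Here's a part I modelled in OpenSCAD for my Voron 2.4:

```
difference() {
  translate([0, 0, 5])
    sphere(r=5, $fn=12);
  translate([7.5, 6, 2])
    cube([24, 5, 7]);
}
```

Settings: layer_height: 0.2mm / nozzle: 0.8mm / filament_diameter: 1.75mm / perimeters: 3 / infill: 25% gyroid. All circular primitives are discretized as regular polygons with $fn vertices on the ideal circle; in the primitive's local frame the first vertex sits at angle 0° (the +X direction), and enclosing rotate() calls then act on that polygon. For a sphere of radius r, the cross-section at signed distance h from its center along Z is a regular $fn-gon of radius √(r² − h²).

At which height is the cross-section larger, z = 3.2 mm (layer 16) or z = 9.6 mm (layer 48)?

layer 16 (z = 3.2 mm)

Layer 16 (z = 3.2): the r=5 sphere contributes a regular 12-gon of circumradius √(5²−1.8²) = 4.665 (area = (12/2)·4.665²·sin(360°/12) = 65.28 mm²); the cube at (7.5, 6) is present — its section is the full 24×5 rectangle (area 120.00 mm²); Subtracting the remaining from the first: starting from the r=5 sphere (65.28 mm²), the 24×5 cube at (7.5, 6) misses the remaining region (no effect) — area = 65.28 mm². So its area = 65.28 mm². Layer 48 (z = 9.6): the r=5 sphere contributes a regular 12-gon of circumradius √(5²−4.6²) = 1.960 (area = (12/2)·1.960²·sin(360°/12) = 11.52 mm²); the cube at (7.5, 6) does not reach this height (z outside [2, 9]); Subtracting the remaining from the first: none of the subtracted shapes is present at this height, so the r=5 sphere is unchanged — area = 11.52 mm². So its area = 11.52 mm². Layer 16 is larger (65.28 vs 11.52 mm²).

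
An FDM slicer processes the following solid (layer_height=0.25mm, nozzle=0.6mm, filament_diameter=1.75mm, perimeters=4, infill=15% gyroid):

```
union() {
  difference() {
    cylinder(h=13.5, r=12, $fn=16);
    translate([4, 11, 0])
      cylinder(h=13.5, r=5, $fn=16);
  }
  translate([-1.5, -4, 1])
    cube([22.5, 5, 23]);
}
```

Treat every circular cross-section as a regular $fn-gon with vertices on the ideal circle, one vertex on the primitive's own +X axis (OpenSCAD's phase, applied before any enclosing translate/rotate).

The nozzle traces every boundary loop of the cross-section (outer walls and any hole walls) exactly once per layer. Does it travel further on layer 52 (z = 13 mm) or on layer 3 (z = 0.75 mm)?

layer 52 (z = 13 mm)

Layer 52 (z = 13): the r=12 cylinder contributes a regular 16-gon of circumradius 12 (perimeter = 2·16·12.000·sin(180°/16) = 74.91 mm); the cylinder at (4, 11): section is a regular 16-gon, circumradius r=5 (perimeter = 2·16·5.000·sin(180°/16) = 31.21 mm); After the difference (first − rest): starting from the r=12 cylinder, the r=5 cylinder at (4, 11) partially overlaps it — only the 36.27 mm² overlap (of its 76.54 mm²) is removed, clipping the outline — boundary = 78.85 mm; the cube at (-1.5, -4) is present — its section is the full 22.5×5 rectangle (perimeter 55.00 mm); Merging all regions: the regions partially overlap (shared area 65.81 mm²), so the edge portions inside another operand are dropped and the merged outline is re-measured after clipping — boundary = 97.75 mm. So its perimeter = 97.75 mm. Layer 3 (z = 0.75): the r=12 cylinder contributes a regular 16-gon of circumradius 12 (perimeter = 2·16·12.000·sin(180°/16) = 74.91 mm); the r=5 cylinder at (4, 11) contributes a regular 16-gon of circumradius 5 (perimeter = 2·16·5.000·sin(180°/16) = 31.21 mm); Taking the first minus the rest: starting from the r=12 cylinder, the r=5 cylinder at (4, 11) partially overlaps it — only the 36.27 mm² overlap (of its 76.54 mm²) is removed, clipping the outline — boundary = 78.85 mm; the cube at (-1.5, -4) does not reach this height (z outside [1, 24]); Taking the union: only that combined region is present, so the union is just that shape — boundary = 78.85 mm. So its perimeter = 78.85 mm. Layer 52 is larger (97.75 vs 78.85 mm).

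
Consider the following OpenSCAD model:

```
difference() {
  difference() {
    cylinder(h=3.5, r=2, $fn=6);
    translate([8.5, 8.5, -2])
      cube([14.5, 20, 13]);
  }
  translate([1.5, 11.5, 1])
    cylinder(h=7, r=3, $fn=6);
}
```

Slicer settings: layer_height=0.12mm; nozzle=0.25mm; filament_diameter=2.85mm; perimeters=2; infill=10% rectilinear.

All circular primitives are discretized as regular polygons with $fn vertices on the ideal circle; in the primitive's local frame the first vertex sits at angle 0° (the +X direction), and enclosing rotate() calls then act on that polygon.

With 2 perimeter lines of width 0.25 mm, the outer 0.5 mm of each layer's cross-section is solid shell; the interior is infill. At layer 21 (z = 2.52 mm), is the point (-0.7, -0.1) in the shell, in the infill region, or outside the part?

At z = 2.52 mm: the r=2 cylinder gives a regular 6-gon of circumradius 2 (constant along its height); the 14.5×20 cube at (8.5, 8.5) contributes its full rectangle; Taking the first minus the rest: starting from the r=2 cylinder, the 14.5×20 cube at (8.5, 8.5) misses the remaining region (no effect) — 1 connected region; the r=3 cylinder at (1.5, 11.5) contributes a regular 6-gon of circumradius 3; Subtracting the remaining from the first: starting from that combined region, the r=3 cylinder at (1.5, 11.5) misses the remaining region (no effect) — 1 connected region. Overall, the cross-section is a single solid region. The nearest boundary edge runs (-1.00, -1.73)→(-2.00, 0.00); distance from the point to it = 1.08 mm. The point is inside the cross-section and 1.08 mm from the nearest boundary — more than the 0.5 mm shell width (2 × 0.25), so it's in the infill interior.

infill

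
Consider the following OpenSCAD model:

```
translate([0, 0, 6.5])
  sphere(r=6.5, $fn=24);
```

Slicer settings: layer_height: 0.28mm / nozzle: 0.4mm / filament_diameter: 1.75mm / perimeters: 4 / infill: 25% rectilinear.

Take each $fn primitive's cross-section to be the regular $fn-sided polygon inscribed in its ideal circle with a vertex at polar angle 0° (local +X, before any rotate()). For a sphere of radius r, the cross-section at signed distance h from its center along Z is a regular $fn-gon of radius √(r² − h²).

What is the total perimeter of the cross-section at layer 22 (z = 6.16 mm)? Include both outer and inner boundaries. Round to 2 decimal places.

40.67 mm

At z = 6.16 mm: the r=6.5 sphere slices to a regular 24-gon of circumradius 6.491 (√(r²−h²) with h=0.34 from center) (perimeter = 2·24·6.491·sin(180°/24) = 40.67 mm). Overall, the cross-section is a single solid region. Total boundary length (outer) = 40.67 mm.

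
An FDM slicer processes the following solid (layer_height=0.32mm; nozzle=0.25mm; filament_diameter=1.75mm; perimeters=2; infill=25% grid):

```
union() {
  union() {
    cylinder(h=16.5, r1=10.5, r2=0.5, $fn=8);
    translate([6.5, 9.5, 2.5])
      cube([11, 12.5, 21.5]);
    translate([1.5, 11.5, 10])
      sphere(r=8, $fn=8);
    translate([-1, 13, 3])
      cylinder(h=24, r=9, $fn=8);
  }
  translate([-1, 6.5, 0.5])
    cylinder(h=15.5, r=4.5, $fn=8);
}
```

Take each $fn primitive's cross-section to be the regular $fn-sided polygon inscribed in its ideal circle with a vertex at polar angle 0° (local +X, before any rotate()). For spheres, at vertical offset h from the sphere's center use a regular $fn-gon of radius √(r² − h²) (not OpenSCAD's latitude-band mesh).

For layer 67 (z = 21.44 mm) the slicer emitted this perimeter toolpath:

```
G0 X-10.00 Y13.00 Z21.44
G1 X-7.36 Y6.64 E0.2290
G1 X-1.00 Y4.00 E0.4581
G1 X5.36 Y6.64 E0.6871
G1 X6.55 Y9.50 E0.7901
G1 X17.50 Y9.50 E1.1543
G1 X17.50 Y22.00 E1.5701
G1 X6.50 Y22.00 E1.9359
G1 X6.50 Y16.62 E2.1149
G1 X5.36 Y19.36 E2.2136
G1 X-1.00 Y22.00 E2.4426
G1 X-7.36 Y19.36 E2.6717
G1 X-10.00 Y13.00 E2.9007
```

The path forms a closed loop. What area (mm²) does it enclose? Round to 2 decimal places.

361.05 mm²

Apply the shoelace formula to the sequence of (X, Y) vertices; enclosed area = 361.05 mm².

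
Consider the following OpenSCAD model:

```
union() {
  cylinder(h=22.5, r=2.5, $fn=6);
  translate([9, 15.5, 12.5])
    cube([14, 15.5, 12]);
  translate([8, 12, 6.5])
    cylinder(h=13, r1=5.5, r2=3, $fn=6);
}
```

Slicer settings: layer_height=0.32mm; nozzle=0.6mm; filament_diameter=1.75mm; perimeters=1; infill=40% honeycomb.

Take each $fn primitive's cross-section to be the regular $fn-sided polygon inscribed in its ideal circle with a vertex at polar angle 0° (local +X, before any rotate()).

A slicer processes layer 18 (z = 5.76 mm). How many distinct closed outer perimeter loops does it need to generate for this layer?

1

At z = 5.76 mm: the r=2.5 cylinder contributes a regular 6-gon of circumradius 2.5; the cube at (9, 15.5) does not reach this height (z outside [12.5, 24.5]); the cone at (8, 12) is absent (z outside [6.5, 19.5]); Taking the union: only the r=2.5 cylinder is present, so the union is just that shape — 1 connected region. The result has 1 disconnected region.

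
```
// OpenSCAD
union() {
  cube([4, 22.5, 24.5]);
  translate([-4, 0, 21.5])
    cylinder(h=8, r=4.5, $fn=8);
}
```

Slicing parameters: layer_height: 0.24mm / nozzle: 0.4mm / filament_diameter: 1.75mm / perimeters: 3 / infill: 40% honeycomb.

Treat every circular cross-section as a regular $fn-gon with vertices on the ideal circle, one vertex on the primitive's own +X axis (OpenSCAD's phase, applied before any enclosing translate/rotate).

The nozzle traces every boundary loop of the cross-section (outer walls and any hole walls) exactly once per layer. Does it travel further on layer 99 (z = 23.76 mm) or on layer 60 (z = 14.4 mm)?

Layer 99 (z = 23.76): the cube is present — its section is the full 4×22.5 rectangle (perimeter 53.00 mm); the cylinder at (-4, 0): section is a regular 8-gon, circumradius r=4.5 (perimeter = 2·8·4.500·sin(180°/8) = 27.55 mm); Taking the union: the regions partially overlap (shared area 0.30 mm²), so the edge portions inside another operand are dropped and the merged outline is re-measured after clipping — boundary = 77.54 mm. So its perimeter = 77.54 mm. Layer 60 (z = 14.4): the 4×22.5 cube contributes its full rectangle (perimeter 53.00 mm); the cylinder at (-4, 0) is absent (z outside [21.5, 29.5]); Combining (union): only the 4×22.5 cube is present, so the union is just that shape — boundary = 53.00 mm. So its perimeter = 53.00 mm. Layer 99 is larger (77.54 vs 53.00 mm).

layer 99 (z = 23.76 mm)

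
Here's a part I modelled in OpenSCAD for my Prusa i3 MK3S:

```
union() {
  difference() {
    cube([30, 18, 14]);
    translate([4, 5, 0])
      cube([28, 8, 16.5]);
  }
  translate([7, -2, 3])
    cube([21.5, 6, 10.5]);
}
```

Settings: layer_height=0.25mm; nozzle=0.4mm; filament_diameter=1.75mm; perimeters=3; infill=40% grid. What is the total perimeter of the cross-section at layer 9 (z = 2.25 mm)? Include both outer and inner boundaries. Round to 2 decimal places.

At z = 2.25 mm: the cube is present — its section is the full 30×18 rectangle (perimeter 96.00 mm); the 28×8 cube at (4, 5) contributes its full rectangle (perimeter 72.00 mm); After the difference (first − rest): starting from the 30×18 cube, the 28×8 cube at (4, 5) partially overlaps it — only the 208.00 mm² overlap (of its 224.00 mm²) is removed, clipping the outline — boundary = 148.00 mm; the cube at (7, -2) is absent (z outside [3, 13.5]); Combining (union): only the result so far is present, so the union is just that shape — boundary = 148.00 mm. Overall, the cross-section is a single solid region. Total boundary length (outer) = 148.00 mm.

148.00 mm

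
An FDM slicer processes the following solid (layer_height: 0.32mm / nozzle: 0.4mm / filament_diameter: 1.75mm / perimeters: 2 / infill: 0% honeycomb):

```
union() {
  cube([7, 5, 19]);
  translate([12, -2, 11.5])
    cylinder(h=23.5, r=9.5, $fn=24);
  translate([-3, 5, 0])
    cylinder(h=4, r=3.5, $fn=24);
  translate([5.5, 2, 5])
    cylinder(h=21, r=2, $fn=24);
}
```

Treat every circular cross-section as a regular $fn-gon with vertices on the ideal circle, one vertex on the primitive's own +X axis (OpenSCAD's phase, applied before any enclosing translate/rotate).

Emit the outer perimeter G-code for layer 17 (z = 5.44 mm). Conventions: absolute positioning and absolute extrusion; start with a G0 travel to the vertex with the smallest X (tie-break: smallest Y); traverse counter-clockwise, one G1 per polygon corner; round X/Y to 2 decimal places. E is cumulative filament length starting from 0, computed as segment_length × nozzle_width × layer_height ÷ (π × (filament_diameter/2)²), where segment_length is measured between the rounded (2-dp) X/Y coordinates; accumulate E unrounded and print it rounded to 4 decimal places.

G0 X0.00 Y0.00 Z5.44
G1 X7.00 Y0.00 E0.3725
G1 X7.00 Y0.70 E0.4098
G1 X7.23 Y1.00 E0.4299
G1 X7.43 Y1.48 E0.4576
G1 X7.50 Y2.00 E0.4855
G1 X7.43 Y2.52 E0.5134
G1 X7.23 Y3.00 E0.5411
G1 X7.00 Y3.30 E0.5612
G1 X7.00 Y5.00 E0.6517
G1 X0.00 Y5.00 E1.0242
G1 X0.00 Y0.00 E1.2902

At z = 5.44 mm: the cube (footprint 7×5) is included at this height; the cylinder at (12, -2) does not reach this height (z outside [11.5, 35]); the cylinder at (-3, 5) is not intersected at this z (z outside [0, 4]); the r=2 cylinder at (5.5, 2) gives a regular 24-gon of circumradius 2 (constant along its height); Merging all regions: the regions partially overlap (shared area 11.55 mm²), so overlapping operands fuse into one piece — 1 connected region. The outline is a single polygon with 11 vertices. Extrusion per mm of travel: 0.4 × 0.32 / (π × 0.875²) = 0.053216. Accumulating E over each segment gives final E = 1.2902.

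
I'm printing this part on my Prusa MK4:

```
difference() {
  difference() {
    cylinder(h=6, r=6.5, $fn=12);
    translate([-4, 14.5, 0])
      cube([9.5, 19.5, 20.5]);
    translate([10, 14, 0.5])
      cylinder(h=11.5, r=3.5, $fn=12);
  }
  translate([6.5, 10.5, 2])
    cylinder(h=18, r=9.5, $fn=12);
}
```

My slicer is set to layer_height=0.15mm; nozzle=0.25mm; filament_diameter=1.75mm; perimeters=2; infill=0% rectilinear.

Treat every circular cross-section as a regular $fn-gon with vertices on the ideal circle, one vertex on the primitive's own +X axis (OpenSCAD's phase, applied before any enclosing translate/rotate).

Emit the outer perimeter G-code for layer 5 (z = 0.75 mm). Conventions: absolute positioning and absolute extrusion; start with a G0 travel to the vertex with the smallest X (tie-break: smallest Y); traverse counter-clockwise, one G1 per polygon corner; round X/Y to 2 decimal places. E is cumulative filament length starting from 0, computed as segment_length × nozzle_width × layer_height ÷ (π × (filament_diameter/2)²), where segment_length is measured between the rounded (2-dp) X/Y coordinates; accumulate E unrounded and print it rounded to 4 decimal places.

At z = 0.75 mm: the r=6.5 cylinder gives a regular 12-gon of circumradius 6.5 (constant along its height); the cube at (-4, 14.5) (footprint 9.5×19.5) is included at this height; the r=3.5 cylinder at (10, 14) contributes a regular 12-gon of circumradius 3.5; Subtracting the remaining from the first: starting from the r=6.5 cylinder, the 9.5×19.5 cube at (-4, 14.5) misses the remaining region (no effect); the r=3.5 cylinder at (10, 14) misses the remaining region (no effect) — 1 connected region; the cylinder at (6.5, 10.5) is absent (z outside [2, 20]); After the difference (first − rest): none of the subtracted shapes is present at this height, so the result so far is unchanged — 1 connected region. The outline is a single polygon with 12 vertices. Extrusion per mm of travel: 0.25 × 0.15 / (π × 0.875²) = 0.015591. Accumulating E over each segment gives final E = 0.6295.

G0 X-6.50 Y0.00 Z0.75
G1 X-5.63 Y-3.25 E0.0525
G1 X-3.25 Y-5.63 E0.1049
G1 X0.00 Y-6.50 E0.1574
G1 X3.25 Y-5.63 E0.2098
G1 X5.63 Y-3.25 E0.2623
G1 X6.50 Y0.00 E0.3148
G1 X5.63 Y3.25 E0.3672
G1 X3.25 Y5.63 E0.4197
G1 X0.00 Y6.50 E0.4721
G1 X-3.25 Y5.63 E0.5246
G1 X-5.63 Y3.25 E0.5771
G1 X-6.50 Y0.00 E0.6295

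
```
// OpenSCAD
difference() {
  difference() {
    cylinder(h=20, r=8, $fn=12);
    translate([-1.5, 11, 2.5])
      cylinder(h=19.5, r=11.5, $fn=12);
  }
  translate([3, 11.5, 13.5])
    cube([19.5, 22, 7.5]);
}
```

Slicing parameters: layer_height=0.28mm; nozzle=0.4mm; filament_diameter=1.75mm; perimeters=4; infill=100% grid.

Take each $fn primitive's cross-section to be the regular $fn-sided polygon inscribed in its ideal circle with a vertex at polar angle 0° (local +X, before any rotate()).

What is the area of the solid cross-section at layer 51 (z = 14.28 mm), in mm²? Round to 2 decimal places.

108.34 mm²

At z = 14.28 mm: the r=8 cylinder gives a regular 12-gon of circumradius 8 (constant along its height) (area = (12/2)·8.000²·sin(360°/12) = 192.00 mm²); the r=11.5 cylinder at (-1.5, 11) contributes a regular 12-gon of circumradius 11.5 (area = (12/2)·11.500²·sin(360°/12) = 396.75 mm²); Taking the first minus the rest: starting from the r=8 cylinder (192.00 mm²), the r=11.5 cylinder at (-1.5, 11) partially overlaps it — only the 83.66 mm² overlap (of its 396.75 mm²) is removed, clipping the outline — area = 108.34 mm²; the cube at (3, 11.5) (footprint 19.5×22) is included at this height (area 429.00 mm²); After the difference (first − rest): starting from that combined region (108.34 mm²), the 19.5×22 cube at (3, 11.5) misses the remaining region (no effect) — area = 108.34 mm². Overall, the cross-section is a single solid region. Net area = 108.34 mm².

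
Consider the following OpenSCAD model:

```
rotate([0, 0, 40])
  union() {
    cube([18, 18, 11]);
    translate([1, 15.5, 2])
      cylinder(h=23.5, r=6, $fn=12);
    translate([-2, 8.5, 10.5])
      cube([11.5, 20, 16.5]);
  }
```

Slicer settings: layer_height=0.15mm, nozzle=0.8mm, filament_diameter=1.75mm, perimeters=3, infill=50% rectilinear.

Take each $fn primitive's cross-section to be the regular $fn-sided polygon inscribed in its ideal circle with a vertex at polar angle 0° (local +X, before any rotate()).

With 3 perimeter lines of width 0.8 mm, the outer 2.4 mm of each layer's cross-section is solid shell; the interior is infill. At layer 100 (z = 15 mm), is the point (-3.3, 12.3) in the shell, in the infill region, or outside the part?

infill

At z = 15 mm: the cube is absent (z outside [0, 11]); the cylinder at (1, 15.5): section is a regular 12-gon, circumradius r=6; the cube at (-2, 8.5) (footprint 11.5×20) is included at this height; Taking the union: the regions partially overlap (shared area 87.59 mm²), so overlapping operands fuse into one piece — 1 connected region; (whole slice rotated 40° about Z — lengths, areas and connectivity unchanged). Overall, the cross-section is a single solid region. Undo the 40° rotation: the query point maps to (5.378, 11.544) in the un-rotated model frame. The nearest boundary edge runs (9.50, 8.50)→(-2.00, 8.50); distance from the point to it = 3.04 mm. The point is inside the cross-section and 3.04 mm from the nearest boundary — more than the 2.4 mm shell width (3 × 0.8), so it's in the infill interior.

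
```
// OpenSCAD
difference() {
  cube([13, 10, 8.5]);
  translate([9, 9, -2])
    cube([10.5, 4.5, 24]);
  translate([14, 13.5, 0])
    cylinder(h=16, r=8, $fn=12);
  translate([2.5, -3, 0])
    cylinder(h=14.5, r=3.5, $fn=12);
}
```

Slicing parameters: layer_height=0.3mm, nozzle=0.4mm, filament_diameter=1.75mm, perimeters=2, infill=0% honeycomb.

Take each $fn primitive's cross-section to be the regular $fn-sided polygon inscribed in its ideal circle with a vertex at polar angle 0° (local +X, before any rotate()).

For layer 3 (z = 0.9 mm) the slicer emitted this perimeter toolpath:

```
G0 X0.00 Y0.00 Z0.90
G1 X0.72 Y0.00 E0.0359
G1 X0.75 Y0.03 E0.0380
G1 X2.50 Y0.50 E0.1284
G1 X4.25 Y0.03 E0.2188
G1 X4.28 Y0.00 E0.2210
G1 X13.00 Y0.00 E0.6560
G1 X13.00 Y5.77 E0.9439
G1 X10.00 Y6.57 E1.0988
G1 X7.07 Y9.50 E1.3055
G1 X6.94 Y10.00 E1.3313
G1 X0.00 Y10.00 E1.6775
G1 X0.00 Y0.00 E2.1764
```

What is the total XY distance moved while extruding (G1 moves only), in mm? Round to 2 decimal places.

Sum the Euclidean lengths of each G1 segment: total = 43.62 mm.

43.62 mm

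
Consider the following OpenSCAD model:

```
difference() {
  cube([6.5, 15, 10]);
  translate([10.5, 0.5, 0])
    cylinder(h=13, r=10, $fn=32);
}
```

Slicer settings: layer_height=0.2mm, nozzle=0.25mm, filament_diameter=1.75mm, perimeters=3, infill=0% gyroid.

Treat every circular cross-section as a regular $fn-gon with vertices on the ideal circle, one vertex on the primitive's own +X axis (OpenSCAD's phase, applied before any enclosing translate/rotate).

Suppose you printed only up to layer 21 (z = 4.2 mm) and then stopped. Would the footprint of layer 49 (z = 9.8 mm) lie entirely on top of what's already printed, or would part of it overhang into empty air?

entirely on top

Compare the two slices. At z = 4.2: the 6.5×15 cube contributes its full rectangle (area 97.50 mm²); the r=10 cylinder at (10.5, 0.5) contributes a regular 32-gon of circumradius 10 (area = (32/2)·10.000²·sin(360°/32) = 312.14 mm²); Subtracting the remaining from the first: starting from the 6.5×15 cube (97.50 mm²), the r=10 cylinder at (10.5, 0.5) partially overlaps it — only the 42.25 mm² overlap (of its 312.14 mm²) is removed, clipping the outline — area = 55.25 mm². At z = 9.8: the cube (footprint 6.5×15) is included at this height (area 97.50 mm²); the cylinder at (10.5, 0.5): section is a regular 32-gon, circumradius r=10 (area = (32/2)·10.000²·sin(360°/32) = 312.14 mm²); Taking the first minus the rest: starting from the 6.5×15 cube (97.50 mm²), the r=10 cylinder at (10.5, 0.5) partially overlaps it — only the 42.25 mm² overlap (of its 312.14 mm²) is removed, clipping the outline — area = 55.25 mm². Checking containment: the cross-section at z = 9.8 is a subset of the cross-section at z = 4.2.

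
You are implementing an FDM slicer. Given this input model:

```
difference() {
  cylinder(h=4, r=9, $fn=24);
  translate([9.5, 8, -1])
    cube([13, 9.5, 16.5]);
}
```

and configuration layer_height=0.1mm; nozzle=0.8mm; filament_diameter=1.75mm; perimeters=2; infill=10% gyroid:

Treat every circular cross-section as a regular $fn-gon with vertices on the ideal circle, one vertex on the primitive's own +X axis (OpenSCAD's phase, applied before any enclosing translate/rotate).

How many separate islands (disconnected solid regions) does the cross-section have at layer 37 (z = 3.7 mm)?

At z = 3.7 mm: the r=9 cylinder gives a regular 24-gon of circumradius 9 (constant along its height); the cube at (9.5, 8) (footprint 13×9.5) is included at this height; Taking the first minus the rest: starting from the r=9 cylinder, the 13×9.5 cube at (9.5, 8) misses the remaining region (no effect) — 1 connected region. Overall, the cross-section is a single solid region. Island count = 1.

1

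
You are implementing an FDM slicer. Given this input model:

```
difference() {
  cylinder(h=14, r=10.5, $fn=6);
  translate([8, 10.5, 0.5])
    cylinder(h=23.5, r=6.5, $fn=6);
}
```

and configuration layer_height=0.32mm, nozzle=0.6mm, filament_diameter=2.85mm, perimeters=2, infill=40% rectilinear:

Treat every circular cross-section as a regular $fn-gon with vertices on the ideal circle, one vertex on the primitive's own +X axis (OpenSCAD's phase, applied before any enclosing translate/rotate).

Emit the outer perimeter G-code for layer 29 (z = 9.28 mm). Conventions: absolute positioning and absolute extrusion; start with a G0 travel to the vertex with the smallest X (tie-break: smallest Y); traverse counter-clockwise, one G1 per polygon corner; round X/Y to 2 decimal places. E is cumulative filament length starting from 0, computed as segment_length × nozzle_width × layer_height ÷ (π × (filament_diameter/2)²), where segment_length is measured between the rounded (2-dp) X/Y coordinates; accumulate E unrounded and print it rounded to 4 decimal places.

At z = 9.28 mm: the r=10.5 cylinder contributes a regular 6-gon of circumradius 10.5; the r=6.5 cylinder at (8, 10.5) gives a regular 6-gon of circumradius 6.5 (constant along its height); Taking the first minus the rest: starting from the r=10.5 cylinder, the r=6.5 cylinder at (8, 10.5) partially overlaps it — only the 12.40 mm² overlap (of its 109.77 mm²) is removed, clipping the outline — 1 connected region. The outline is a single polygon with 8 vertices. Extrusion per mm of travel: 0.6 × 0.32 / (π × 1.425²) = 0.030097. Accumulating E over each segment gives final E = 1.8958.

G0 X-10.50 Y0.00 Z9.28
G1 X-5.25 Y-9.09 E0.3159
G1 X5.25 Y-9.09 E0.6319
G1 X10.50 Y0.00 E0.9479
G1 X7.69 Y4.87 E1.1171
G1 X4.75 Y4.87 E1.2056
G1 X2.31 Y9.09 E1.3523
G1 X-5.25 Y9.09 E1.5798
G1 X-10.50 Y0.00 E1.8958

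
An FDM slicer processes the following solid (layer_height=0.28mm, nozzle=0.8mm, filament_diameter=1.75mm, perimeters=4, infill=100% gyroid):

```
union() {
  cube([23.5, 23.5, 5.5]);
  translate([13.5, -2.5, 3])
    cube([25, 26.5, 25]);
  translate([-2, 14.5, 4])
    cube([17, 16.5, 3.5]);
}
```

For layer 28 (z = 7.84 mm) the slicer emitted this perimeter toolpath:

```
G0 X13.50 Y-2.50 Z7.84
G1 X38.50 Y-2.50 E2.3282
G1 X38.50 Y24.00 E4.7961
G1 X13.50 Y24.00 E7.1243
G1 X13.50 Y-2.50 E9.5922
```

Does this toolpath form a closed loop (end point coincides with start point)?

Start point (G0): (13.50, -2.50). End point (last G1): the path returns to the start — closed.

yes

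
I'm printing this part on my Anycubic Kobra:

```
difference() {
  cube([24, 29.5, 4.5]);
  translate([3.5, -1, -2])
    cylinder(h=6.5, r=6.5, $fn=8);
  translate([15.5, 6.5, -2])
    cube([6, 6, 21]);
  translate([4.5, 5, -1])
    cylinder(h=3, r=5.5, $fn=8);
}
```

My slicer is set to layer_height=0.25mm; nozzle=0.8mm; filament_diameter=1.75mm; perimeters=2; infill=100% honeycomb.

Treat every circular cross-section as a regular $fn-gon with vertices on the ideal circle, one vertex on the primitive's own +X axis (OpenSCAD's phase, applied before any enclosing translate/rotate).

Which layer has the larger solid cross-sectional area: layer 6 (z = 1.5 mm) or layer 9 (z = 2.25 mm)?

layer 9 (z = 2.25 mm)

Layer 6 (z = 1.5): the 24×29.5 cube contributes its full rectangle (area 708.00 mm²); the r=6.5 cylinder at (3.5, -1) contributes a regular 8-gon of circumradius 6.5 (area = (8/2)·6.500²·sin(360°/8) = 119.50 mm²); the cube at (15.5, 6.5) is present — its section is the full 6×6 rectangle (area 36.00 mm²); the r=5.5 cylinder at (4.5, 5) gives a regular 8-gon of circumradius 5.5 (constant along its height) (area = (8/2)·5.500²·sin(360°/8) = 85.56 mm²); Taking the first minus the rest: starting from the 24×29.5 cube (708.00 mm²), the r=6.5 cylinder at (3.5, -1) partially overlaps it — only the 40.30 mm² overlap (of its 119.50 mm²) is removed, clipping the outline; the 6×6 cube at (15.5, 6.5) lies wholly inside it (removes its full 36.00 mm² and its 24.00 mm outline becomes a hole wall); the r=5.5 cylinder at (4.5, 5) partially overlaps it — only the 47.76 mm² overlap (of its 85.56 mm²) is removed, clipping the outline — area = 583.95 mm². So its area = 583.95 mm². Layer 9 (z = 2.25): the cube is present — its section is the full 24×29.5 rectangle (area 708.00 mm²); the r=6.5 cylinder at (3.5, -1) contributes a regular 8-gon of circumradius 6.5 (area = (8/2)·6.500²·sin(360°/8) = 119.50 mm²); the 6×6 cube at (15.5, 6.5) contributes its full rectangle (area 36.00 mm²); the cylinder at (4.5, 5) is not intersected at this z (z outside [-1, 2]); After the difference (first − rest): starting from the 24×29.5 cube (708.00 mm²), the r=6.5 cylinder at (3.5, -1) partially overlaps it — only the 40.30 mm² overlap (of its 119.50 mm²) is removed, clipping the outline; the 6×6 cube at (15.5, 6.5) lies wholly inside it (removes its full 36.00 mm² and its 24.00 mm outline becomes a hole wall) — area = 631.70 mm². So its area = 631.70 mm². Layer 9 is larger (631.70 vs 583.95 mm²).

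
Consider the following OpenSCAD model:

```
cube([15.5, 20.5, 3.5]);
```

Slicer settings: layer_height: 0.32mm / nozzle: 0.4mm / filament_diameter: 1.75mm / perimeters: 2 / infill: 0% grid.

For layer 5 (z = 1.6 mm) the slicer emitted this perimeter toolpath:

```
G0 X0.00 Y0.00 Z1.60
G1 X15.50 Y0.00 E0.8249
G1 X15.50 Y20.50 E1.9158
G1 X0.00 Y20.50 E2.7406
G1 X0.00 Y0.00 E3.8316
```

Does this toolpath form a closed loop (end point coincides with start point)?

Start point (G0): (0.00, 0.00). End point (last G1): the path returns to the start — closed.

yes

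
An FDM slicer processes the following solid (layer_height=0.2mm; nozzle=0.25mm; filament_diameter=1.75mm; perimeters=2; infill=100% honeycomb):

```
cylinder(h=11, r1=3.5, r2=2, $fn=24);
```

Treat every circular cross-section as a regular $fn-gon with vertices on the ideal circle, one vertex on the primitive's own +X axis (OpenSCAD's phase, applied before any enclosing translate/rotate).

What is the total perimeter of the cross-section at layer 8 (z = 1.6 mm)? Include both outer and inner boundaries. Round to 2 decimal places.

20.56 mm

At z = 1.6 mm: the cone (r1=3.5→r2=2) has section circumradius 3.282 here — a regular 24-gon (perimeter = 2·24·3.282·sin(180°/24) = 20.56 mm). Overall, the cross-section is a single solid region. Total boundary length (outer) = 20.56 mm.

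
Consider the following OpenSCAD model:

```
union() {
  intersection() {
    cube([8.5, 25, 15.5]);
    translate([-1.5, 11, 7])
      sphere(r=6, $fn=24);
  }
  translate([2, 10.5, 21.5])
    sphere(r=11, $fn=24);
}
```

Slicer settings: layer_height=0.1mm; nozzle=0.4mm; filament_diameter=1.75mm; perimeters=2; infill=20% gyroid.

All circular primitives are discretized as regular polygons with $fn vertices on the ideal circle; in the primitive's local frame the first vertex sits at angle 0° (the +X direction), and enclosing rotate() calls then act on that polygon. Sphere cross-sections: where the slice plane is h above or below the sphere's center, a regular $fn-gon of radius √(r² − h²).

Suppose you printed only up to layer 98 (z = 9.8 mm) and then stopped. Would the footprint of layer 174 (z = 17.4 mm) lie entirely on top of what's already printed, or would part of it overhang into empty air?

Compare the two slices. At z = 9.8: the cube is present — its section is the full 8.5×25 rectangle (area 212.50 mm²); the r=6 sphere at (-1.5, 11) contributes a regular 24-gon of circumradius √(6²−2.8²) = 5.307 (area = (24/2)·5.307²·sin(360°/24) = 87.46 mm²); Keeping only the common overlap: the r=6 sphere at (-1.5, 11) partially overlaps the 8.5×25 cube; clipping to the common part keeps 28.11 mm² — area = 28.11 mm²; the sphere at (2, 10.5) is absent (|z−center|=11.700 > r=11); Merging all regions: only that combined region is present, so the union is just that shape — area = 28.11 mm². At z = 17.4: the cube is absent (z outside [0, 15.5]); the sphere at (-1.5, 11) does not reach this height (|z−center|=10.400 > r=6); Keeping only the common overlap: at least one operand is absent at this height, so nothing remains; the sphere at (2, 10.5): section is a regular 24-gon, circumradius = √(r²−h²) = √(11²−4.1²) = 10.207 (area = (24/2)·10.207²·sin(360°/24) = 323.60 mm²); Merging all regions: only the r=11 sphere at (2, 10.5) is present, so the union is just that shape — area = 323.60 mm². Checking containment: at z = 17.4 the cross-section extends beyond the z = 9.8 cross-section by about 295.49 mm².

part overhangs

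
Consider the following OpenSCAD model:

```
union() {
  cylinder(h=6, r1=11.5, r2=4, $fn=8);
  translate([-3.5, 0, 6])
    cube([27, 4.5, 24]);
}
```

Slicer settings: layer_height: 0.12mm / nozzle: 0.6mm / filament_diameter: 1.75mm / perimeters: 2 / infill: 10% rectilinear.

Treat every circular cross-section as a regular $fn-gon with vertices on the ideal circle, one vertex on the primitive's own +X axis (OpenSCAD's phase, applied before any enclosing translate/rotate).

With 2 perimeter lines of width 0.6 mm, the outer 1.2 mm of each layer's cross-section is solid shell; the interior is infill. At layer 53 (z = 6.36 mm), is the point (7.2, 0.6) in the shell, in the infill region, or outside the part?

At z = 6.36 mm: the cone is not intersected at this z (z outside [0, 6]); the cube at (-3.5, 0) (footprint 27×4.5) is included at this height; Taking the union: only the 27×4.5 cube at (-3.5, 0) is present, so the union is just that shape — 1 connected region. Overall, the cross-section is a single solid region. The nearest boundary edge runs (-3.50, 0.00)→(23.50, 0.00); distance from the point to it = 0.60 mm. The point is inside the cross-section, 0.60 mm from the nearest boundary — within the 1.2 mm shell band (2 × 0.6).

shell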